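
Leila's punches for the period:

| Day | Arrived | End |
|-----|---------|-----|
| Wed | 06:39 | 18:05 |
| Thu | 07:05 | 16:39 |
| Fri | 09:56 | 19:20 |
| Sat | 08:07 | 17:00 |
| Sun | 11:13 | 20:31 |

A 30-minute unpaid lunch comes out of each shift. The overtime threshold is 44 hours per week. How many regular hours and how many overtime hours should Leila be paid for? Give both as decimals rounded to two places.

Wed: 06:39–18:05 = 11 h 26 min; less 30 min break → 10 h 56 min
Thu: 07:05–16:39 = 9 h 34 min; less 30 min break → 9 h 4 min
Fri: 09:56–19:20 = 9 h 24 min; less 30 min break → 8 h 54 min
Sat: 08:07–17:00 = 8 h 53 min; less 30 min break → 8 h 23 min
Sun: 11:13–20:31 = 9 h 18 min; less 30 min break → 8 h 48 min
Total worked: 46 h 5 min = 46.08 h.
Threshold 44 h → overtime 2 h 5 min, regular 44 h 0 min.

Regular 44.00 hours, overtime 2.08 hours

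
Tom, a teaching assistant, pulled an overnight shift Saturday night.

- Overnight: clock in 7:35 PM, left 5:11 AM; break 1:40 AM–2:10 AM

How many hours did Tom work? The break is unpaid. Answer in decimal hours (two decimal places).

9.10 hours

Overnight: 7:35 PM → midnight = 4 h 25 min; midnight → 5:11 AM = 5 h 11 min; span 9 h 36 min; less 30 min break → 9 h 6 min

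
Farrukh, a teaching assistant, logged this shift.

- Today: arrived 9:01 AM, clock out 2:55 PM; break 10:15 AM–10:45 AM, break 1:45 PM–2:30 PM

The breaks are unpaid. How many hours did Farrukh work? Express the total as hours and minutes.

4 h 39 min

Today: 9:01 AM–2:55 PM = 5 h 54 min; less 75 min break → 4 h 39 min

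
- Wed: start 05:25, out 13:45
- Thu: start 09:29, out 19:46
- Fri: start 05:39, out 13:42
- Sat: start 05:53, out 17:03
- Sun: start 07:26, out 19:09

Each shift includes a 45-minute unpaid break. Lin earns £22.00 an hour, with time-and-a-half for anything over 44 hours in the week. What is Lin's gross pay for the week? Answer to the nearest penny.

Wed: 05:25–13:45 = 8 h 20 min; less 45 min break → 7 h 35 min
Thu: 09:29–19:46 = 10 h 17 min; less 45 min break → 9 h 32 min
Fri: 05:39–13:42 = 8 h 3 min; less 45 min break → 7 h 18 min
Sat: 05:53–17:03 = 11 h 10 min; less 45 min break → 10 h 25 min
Sun: 07:26–19:09 = 11 h 43 min; less 45 min break → 10 h 58 min
Total worked: 45 h 48 min = 2748 min.
Regular 44 h 0 min = 2640 min at £22.00/h; overtime 1 h 48 min = 108 min at £33.00/h.
Pay = (2640 × £22.00 + 108 × £33.00) ÷ 60 = £1027.40.

£1027.40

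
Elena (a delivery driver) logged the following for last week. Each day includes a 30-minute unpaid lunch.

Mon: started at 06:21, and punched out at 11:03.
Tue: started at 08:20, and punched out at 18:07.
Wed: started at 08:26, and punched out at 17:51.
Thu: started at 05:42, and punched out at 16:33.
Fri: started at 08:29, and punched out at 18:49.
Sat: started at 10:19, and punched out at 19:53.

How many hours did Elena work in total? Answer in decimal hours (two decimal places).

Mon: 06:21–11:03 = 4 h 42 min; less 30 min break → 4 h 12 min
Tue: 08:20–18:07 = 9 h 47 min; less 30 min break → 9 h 17 min
Wed: 08:26–17:51 = 9 h 25 min; less 30 min break → 8 h 55 min
Thu: 05:42–16:33 = 10 h 51 min; less 30 min break → 10 h 21 min
Fri: 08:29–18:49 = 10 h 20 min; less 30 min break → 9 h 50 min
Sat: 10:19–19:53 = 9 h 34 min; less 30 min break → 9 h 4 min
Total: 4 h 12 min + 9 h 17 min + 8 h 55 min + 10 h 21 min + 9 h 50 min + 9 h 4 min = 51 h 39 min.

51.65 hours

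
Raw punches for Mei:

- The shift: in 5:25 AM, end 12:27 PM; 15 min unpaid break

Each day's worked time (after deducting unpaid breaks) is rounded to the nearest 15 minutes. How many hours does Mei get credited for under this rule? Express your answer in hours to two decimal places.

6.75 hours

The shift: 5:25 AM–12:27 PM = 7 h 2 min − 15 min = 6 h 47 min → rounds to 6 h 45 min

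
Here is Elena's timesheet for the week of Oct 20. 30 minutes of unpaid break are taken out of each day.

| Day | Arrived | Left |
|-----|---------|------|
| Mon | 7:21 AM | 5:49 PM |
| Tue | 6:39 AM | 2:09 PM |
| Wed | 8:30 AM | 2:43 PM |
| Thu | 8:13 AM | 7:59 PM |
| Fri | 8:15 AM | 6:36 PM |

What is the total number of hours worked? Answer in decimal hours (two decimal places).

Mon: 7:21 AM–5:49 PM = 10 h 28 min; less 30 min break → 9 h 58 min
Tue: 6:39 AM–2:09 PM = 7 h 30 min; less 30 min break → 7 h 0 min
Wed: 8:30 AM–2:43 PM = 6 h 13 min; less 30 min break → 5 h 43 min
Thu: 8:13 AM–7:59 PM = 11 h 46 min; less 30 min break → 11 h 16 min
Fri: 8:15 AM–6:36 PM = 10 h 21 min; less 30 min break → 9 h 51 min
Total: 9 h 58 min + 7 h 0 min + 5 h 43 min + 11 h 16 min + 9 h 51 min = 43 h 48 min.

43.80 hours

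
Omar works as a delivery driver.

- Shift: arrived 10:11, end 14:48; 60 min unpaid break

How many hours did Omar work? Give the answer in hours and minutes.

Shift: 10:11–14:48 = 4 h 37 min; less 60 min break → 3 h 37 min

3 h 37 min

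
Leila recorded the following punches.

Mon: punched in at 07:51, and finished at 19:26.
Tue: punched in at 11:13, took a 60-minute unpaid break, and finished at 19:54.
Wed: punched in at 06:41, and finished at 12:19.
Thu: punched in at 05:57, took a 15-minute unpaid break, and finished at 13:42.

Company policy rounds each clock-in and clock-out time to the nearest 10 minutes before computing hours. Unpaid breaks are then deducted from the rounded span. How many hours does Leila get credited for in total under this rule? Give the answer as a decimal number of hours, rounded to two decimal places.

Mon: in 07:51→07:50, out 19:26→19:30; 11 h 40 min
Tue: in 11:13→11:10, out 19:54→19:50; 8 h 40 min − 60 min = 7 h 40 min
Wed: in 06:41→06:40, out 12:19→12:20; 5 h 40 min
Thu: in 05:57→06:00, out 13:42→13:40; 7 h 40 min − 15 min = 7 h 25 min
Total credited: 32 h 25 min.

32.42 hours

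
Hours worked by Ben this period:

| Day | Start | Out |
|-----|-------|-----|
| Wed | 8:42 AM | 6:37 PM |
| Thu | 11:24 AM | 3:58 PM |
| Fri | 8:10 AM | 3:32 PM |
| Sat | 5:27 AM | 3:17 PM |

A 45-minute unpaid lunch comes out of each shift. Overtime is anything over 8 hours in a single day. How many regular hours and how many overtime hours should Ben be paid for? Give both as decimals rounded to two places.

Regular 26.43 hours, overtime 2.25 hours

Wed: 8:42 AM–6:37 PM = 9 h 55 min; less 45 min break → 9 h 10 min
Thu: 11:24 AM–3:58 PM = 4 h 34 min; less 45 min break → 3 h 49 min
Fri: 8:10 AM–3:32 PM = 7 h 22 min; less 45 min break → 6 h 37 min
Sat: 5:27 AM–3:17 PM = 9 h 50 min; less 45 min break → 9 h 5 min
Wed reg 8 h 0 min / OT 1 h 10 min; Thu reg 3 h 49 min / OT 0 h 0 min; Fri reg 6 h 37 min / OT 0 h 0 min; Sat reg 8 h 0 min / OT 1 h 5 min.
Totals: regular 26 h 26 min, overtime 2 h 15 min.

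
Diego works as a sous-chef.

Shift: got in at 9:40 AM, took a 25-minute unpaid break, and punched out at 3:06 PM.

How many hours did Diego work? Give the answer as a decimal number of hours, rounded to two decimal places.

5.02 hours

Shift: 9:40 AM–3:06 PM = 5 h 26 min; less 25 min break → 5 h 1 min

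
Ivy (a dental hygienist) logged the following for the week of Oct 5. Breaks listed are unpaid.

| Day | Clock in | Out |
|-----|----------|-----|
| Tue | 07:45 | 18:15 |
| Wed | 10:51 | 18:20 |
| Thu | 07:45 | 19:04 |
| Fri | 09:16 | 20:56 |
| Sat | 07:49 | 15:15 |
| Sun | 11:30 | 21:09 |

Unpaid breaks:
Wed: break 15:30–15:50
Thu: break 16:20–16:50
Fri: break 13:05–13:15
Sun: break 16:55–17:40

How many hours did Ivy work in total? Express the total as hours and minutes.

56 h 18 min

Tue: 07:45–18:15 = 10 h 30 min
Wed: 10:51–18:20 = 7 h 29 min; less 20 min break → 7 h 9 min
Thu: 07:45–19:04 = 11 h 19 min; less 30 min break → 10 h 49 min
Fri: 09:16–20:56 = 11 h 40 min; less 10 min break → 11 h 30 min
Sat: 07:49–15:15 = 7 h 26 min
Sun: 11:30–21:09 = 9 h 39 min; less 45 min break → 8 h 54 min
Total: 10 h 30 min + 7 h 9 min + 10 h 49 min + 11 h 30 min + 7 h 26 min + 8 h 54 min = 56 h 18 min.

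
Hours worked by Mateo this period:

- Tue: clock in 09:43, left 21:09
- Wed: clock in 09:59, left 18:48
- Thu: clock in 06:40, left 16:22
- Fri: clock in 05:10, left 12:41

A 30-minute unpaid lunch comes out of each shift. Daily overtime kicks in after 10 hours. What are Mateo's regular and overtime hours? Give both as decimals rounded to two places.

Tue: 09:43–21:09 = 11 h 26 min; less 30 min break → 10 h 56 min
Wed: 09:59–18:48 = 8 h 49 min; less 30 min break → 8 h 19 min
Thu: 06:40–16:22 = 9 h 42 min; less 30 min break → 9 h 12 min
Fri: 05:10–12:41 = 7 h 31 min; less 30 min break → 7 h 1 min
Tue reg 10 h 0 min / OT 0 h 56 min; Wed reg 8 h 19 min / OT 0 h 0 min; Thu reg 9 h 12 min / OT 0 h 0 min; Fri reg 7 h 1 min / OT 0 h 0 min.
Totals: regular 34 h 32 min, overtime 0 h 56 min.

Regular 34.53 hours, overtime 0.93 hours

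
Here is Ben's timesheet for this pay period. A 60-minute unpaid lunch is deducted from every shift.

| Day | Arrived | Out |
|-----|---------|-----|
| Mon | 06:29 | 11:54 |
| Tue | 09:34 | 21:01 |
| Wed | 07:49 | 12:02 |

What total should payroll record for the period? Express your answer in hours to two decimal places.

Mon: 06:29–11:54 = 5 h 25 min; less 60 min break → 4 h 25 min
Tue: 09:34–21:01 = 11 h 27 min; less 60 min break → 10 h 27 min
Wed: 07:49–12:02 = 4 h 13 min; less 60 min break → 3 h 13 min
Total: 4 h 25 min + 10 h 27 min + 3 h 13 min = 18 h 5 min.

18.08 hours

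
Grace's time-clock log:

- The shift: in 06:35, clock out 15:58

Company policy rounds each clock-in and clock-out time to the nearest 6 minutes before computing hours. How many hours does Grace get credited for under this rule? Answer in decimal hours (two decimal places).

9.40 hours

The shift: in 06:35→06:36, out 15:58→16:00; 9 h 24 min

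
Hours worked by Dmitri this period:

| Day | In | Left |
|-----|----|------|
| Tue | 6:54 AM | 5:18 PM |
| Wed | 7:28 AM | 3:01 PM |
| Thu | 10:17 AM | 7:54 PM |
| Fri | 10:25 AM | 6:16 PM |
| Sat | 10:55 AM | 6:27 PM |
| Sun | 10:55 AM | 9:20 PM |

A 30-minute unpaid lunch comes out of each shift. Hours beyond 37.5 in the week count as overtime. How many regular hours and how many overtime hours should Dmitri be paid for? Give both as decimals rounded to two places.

Regular 37.50 hours, overtime 12.87 hours

Tue: 6:54 AM–5:18 PM = 10 h 24 min; less 30 min break → 9 h 54 min
Wed: 7:28 AM–3:01 PM = 7 h 33 min; less 30 min break → 7 h 3 min
Thu: 10:17 AM–7:54 PM = 9 h 37 min; less 30 min break → 9 h 7 min
Fri: 10:25 AM–6:16 PM = 7 h 51 min; less 30 min break → 7 h 21 min
Sat: 10:55 AM–6:27 PM = 7 h 32 min; less 30 min break → 7 h 2 min
Sun: 10:55 AM–9:20 PM = 10 h 25 min; less 30 min break → 9 h 55 min
Total worked: 50 h 22 min = 50.37 h.
Threshold 37.5 h → overtime 12 h 52 min, regular 37 h 30 min.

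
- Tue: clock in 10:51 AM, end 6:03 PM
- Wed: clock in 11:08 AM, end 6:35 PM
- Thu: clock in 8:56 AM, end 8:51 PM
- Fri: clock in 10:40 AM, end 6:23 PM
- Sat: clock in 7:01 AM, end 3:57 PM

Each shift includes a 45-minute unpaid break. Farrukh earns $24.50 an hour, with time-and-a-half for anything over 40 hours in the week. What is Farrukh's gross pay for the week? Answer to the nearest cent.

Tue: 10:51 AM–6:03 PM = 7 h 12 min; less 45 min break → 6 h 27 min
Wed: 11:08 AM–6:35 PM = 7 h 27 min; less 45 min break → 6 h 42 min
Thu: 8:56 AM–8:51 PM = 11 h 55 min; less 45 min break → 11 h 10 min
Fri: 10:40 AM–6:23 PM = 7 h 43 min; less 45 min break → 6 h 58 min
Sat: 7:01 AM–3:57 PM = 8 h 56 min; less 45 min break → 8 h 11 min
Total worked: 39 h 28 min = 2368 min.
Regular 39 h 28 min = 2368 min at $24.50/h; overtime 0 h 0 min = 0 min at $36.75/h.
Pay = (2368 × $24.50 + 0 × $36.75) ÷ 60 = $966.93.

$966.93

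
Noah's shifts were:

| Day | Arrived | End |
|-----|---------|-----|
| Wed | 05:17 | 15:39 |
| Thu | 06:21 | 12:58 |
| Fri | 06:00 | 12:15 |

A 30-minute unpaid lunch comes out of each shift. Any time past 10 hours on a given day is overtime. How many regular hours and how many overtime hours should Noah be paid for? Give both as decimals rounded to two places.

Wed: 05:17–15:39 = 10 h 22 min; less 30 min break → 9 h 52 min
Thu: 06:21–12:58 = 6 h 37 min; less 30 min break → 6 h 7 min
Fri: 06:00–12:15 = 6 h 15 min; less 30 min break → 5 h 45 min
Wed reg 9 h 52 min / OT 0 h 0 min; Thu reg 6 h 7 min / OT 0 h 0 min; Fri reg 5 h 45 min / OT 0 h 0 min.
Totals: regular 21 h 44 min, overtime 0 h 0 min.

Regular 21.73 hours, overtime 0.00 hours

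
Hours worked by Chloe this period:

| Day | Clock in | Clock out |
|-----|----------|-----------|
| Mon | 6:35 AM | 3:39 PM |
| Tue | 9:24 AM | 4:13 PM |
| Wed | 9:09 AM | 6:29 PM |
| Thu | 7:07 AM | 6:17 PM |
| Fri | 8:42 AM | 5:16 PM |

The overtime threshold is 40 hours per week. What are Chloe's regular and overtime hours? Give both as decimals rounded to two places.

Mon: 6:35 AM–3:39 PM = 9 h 4 min
Tue: 9:24 AM–4:13 PM = 6 h 49 min
Wed: 9:09 AM–6:29 PM = 9 h 20 min
Thu: 7:07 AM–6:17 PM = 11 h 10 min
Fri: 8:42 AM–5:16 PM = 8 h 34 min
Total worked: 44 h 57 min = 44.95 h.
Threshold 40 h → overtime 4 h 57 min, regular 40 h 0 min.

Regular 40.00 hours, overtime 4.95 hours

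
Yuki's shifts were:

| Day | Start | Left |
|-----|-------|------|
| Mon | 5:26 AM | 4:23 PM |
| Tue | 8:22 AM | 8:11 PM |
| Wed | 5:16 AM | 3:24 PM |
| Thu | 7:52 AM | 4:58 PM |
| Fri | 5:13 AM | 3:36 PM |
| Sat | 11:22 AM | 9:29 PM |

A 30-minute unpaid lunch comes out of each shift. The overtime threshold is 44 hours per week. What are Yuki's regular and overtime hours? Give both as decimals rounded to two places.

Mon: 5:26 AM–4:23 PM = 10 h 57 min; less 30 min break → 10 h 27 min
Tue: 8:22 AM–8:11 PM = 11 h 49 min; less 30 min break → 11 h 19 min
Wed: 5:16 AM–3:24 PM = 10 h 8 min; less 30 min break → 9 h 38 min
Thu: 7:52 AM–4:58 PM = 9 h 6 min; less 30 min break → 8 h 36 min
Fri: 5:13 AM–3:36 PM = 10 h 23 min; less 30 min break → 9 h 53 min
Sat: 11:22 AM–9:29 PM = 10 h 7 min; less 30 min break → 9 h 37 min
Total worked: 59 h 30 min = 59.50 h.
Threshold 44 h → overtime 15 h 30 min, regular 44 h 0 min.

Regular 44.00 hours, overtime 15.50 hours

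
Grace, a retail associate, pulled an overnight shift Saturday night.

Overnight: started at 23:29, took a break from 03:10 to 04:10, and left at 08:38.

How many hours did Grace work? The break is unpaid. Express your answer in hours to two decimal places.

8.15 hours

Overnight: 23:29 → midnight = 0 h 31 min; midnight → 08:38 = 8 h 38 min; span 9 h 9 min; less 60 min break → 8 h 9 min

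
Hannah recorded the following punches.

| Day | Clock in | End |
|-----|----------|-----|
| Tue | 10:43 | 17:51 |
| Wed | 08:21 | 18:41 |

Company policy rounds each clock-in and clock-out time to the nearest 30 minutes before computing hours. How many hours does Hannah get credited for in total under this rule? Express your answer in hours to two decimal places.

Tue: in 10:43→10:30, out 17:51→18:00; 7 h 30 min
Wed: in 08:21→08:30, out 18:41→18:30; 10 h 0 min
Total credited: 17 h 30 min.

17.50 hours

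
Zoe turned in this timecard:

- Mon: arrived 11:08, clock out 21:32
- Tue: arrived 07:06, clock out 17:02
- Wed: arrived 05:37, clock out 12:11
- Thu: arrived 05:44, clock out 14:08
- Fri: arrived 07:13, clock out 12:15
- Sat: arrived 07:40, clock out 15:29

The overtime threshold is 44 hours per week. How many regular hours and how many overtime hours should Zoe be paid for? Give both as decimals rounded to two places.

Regular 44.00 hours, overtime 4.15 hours

Mon: 11:08–21:32 = 10 h 24 min
Tue: 07:06–17:02 = 9 h 56 min
Wed: 05:37–12:11 = 6 h 34 min
Thu: 05:44–14:08 = 8 h 24 min
Fri: 07:13–12:15 = 5 h 2 min
Sat: 07:40–15:29 = 7 h 49 min
Total worked: 48 h 9 min = 48.15 h.
Threshold 44 h → overtime 4 h 9 min, regular 44 h 0 min.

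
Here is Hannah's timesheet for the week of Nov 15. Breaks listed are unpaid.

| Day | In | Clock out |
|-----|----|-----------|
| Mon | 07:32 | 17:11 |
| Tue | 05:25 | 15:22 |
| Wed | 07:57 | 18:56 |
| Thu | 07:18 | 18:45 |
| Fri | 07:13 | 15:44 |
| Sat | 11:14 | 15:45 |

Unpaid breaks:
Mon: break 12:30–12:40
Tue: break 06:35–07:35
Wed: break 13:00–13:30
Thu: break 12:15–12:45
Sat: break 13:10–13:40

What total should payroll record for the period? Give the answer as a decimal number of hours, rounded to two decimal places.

Mon: 07:32–17:11 = 9 h 39 min; less 10 min break → 9 h 29 min
Tue: 05:25–15:22 = 9 h 57 min; less 60 min break → 8 h 57 min
Wed: 07:57–18:56 = 10 h 59 min; less 30 min break → 10 h 29 min
Thu: 07:18–18:45 = 11 h 27 min; less 30 min break → 10 h 57 min
Fri: 07:13–15:44 = 8 h 31 min
Sat: 11:14–15:45 = 4 h 31 min; less 30 min break → 4 h 1 min
Total: 9 h 29 min + 8 h 57 min + 10 h 29 min + 10 h 57 min + 8 h 31 min + 4 h 1 min = 52 h 24 min.

52.40 hours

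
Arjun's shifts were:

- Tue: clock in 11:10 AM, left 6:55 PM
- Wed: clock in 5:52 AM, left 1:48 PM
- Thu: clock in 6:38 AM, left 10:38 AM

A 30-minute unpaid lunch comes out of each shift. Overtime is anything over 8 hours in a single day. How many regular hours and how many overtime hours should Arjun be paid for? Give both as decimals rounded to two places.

Tue: 11:10 AM–6:55 PM = 7 h 45 min; less 30 min break → 7 h 15 min
Wed: 5:52 AM–1:48 PM = 7 h 56 min; less 30 min break → 7 h 26 min
Thu: 6:38 AM–10:38 AM = 4 h 0 min; less 30 min break → 3 h 30 min
Tue reg 7 h 15 min / OT 0 h 0 min; Wed reg 7 h 26 min / OT 0 h 0 min; Thu reg 3 h 30 min / OT 0 h 0 min.
Totals: regular 18 h 11 min, overtime 0 h 0 min.

Regular 18.18 hours, overtime 0.00 hours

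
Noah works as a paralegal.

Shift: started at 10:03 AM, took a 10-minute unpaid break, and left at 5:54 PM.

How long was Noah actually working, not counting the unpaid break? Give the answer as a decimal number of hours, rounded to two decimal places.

Shift: 10:03 AM–5:54 PM = 7 h 51 min; less 10 min break → 7 h 41 min

7.68 hours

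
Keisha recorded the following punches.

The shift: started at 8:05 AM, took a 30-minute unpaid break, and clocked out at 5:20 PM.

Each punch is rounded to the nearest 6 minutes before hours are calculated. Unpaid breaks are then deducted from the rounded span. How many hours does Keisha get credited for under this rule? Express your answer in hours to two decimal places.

8.70 hours

The shift: in 8:05 AM→8:06 AM, out 5:20 PM→5:18 PM; 9 h 12 min − 30 min = 8 h 42 min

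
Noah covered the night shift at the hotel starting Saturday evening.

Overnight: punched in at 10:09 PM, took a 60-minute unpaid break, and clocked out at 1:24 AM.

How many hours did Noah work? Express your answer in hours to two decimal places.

2.25 hours

Overnight: 10:09 PM → midnight = 1 h 51 min; midnight → 1:24 AM = 1 h 24 min; span 3 h 15 min; less 60 min break → 2 h 15 min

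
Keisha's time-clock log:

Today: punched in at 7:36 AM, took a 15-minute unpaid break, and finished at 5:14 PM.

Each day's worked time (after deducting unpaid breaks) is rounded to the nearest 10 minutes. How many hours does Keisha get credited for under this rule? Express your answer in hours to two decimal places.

Today: 7:36 AM–5:14 PM = 9 h 38 min − 15 min = 9 h 23 min → rounds to 9 h 20 min

9.33 hours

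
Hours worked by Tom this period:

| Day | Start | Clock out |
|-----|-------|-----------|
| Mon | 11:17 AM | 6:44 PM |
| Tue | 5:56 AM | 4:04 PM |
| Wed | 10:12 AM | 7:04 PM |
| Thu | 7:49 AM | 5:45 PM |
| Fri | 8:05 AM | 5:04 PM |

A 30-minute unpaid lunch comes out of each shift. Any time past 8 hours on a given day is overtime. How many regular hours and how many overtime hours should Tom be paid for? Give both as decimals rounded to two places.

Regular 38.95 hours, overtime 3.92 hours

Mon: 11:17 AM–6:44 PM = 7 h 27 min; less 30 min break → 6 h 57 min
Tue: 5:56 AM–4:04 PM = 10 h 8 min; less 30 min break → 9 h 38 min
Wed: 10:12 AM–7:04 PM = 8 h 52 min; less 30 min break → 8 h 22 min
Thu: 7:49 AM–5:45 PM = 9 h 56 min; less 30 min break → 9 h 26 min
Fri: 8:05 AM–5:04 PM = 8 h 59 min; less 30 min break → 8 h 29 min
Mon reg 6 h 57 min / OT 0 h 0 min; Tue reg 8 h 0 min / OT 1 h 38 min; Wed reg 8 h 0 min / OT 0 h 22 min; Thu reg 8 h 0 min / OT 1 h 26 min; Fri reg 8 h 0 min / OT 0 h 29 min.
Totals: regular 38 h 57 min, overtime 3 h 55 min.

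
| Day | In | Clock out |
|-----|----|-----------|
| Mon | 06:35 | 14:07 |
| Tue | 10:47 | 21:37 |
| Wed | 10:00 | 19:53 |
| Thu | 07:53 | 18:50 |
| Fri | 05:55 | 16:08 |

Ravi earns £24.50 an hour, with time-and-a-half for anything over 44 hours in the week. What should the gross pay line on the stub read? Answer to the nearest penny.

Mon: 06:35–14:07 = 7 h 32 min
Tue: 10:47–21:37 = 10 h 50 min
Wed: 10:00–19:53 = 9 h 53 min
Thu: 07:53–18:50 = 10 h 57 min
Fri: 05:55–16:08 = 10 h 13 min
Total worked: 49 h 25 min = 2965 min.
Regular 44 h 0 min = 2640 min at £24.50/h; overtime 5 h 25 min = 325 min at £36.75/h.
Pay = (2640 × £24.50 + 325 × £36.75) ÷ 60 = £1277.06.

£1277.06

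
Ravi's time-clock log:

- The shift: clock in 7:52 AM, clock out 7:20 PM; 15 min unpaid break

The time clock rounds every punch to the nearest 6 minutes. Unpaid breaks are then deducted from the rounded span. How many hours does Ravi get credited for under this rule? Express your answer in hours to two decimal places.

The shift: in 7:52 AM→7:54 AM, out 7:20 PM→7:18 PM; 11 h 24 min − 15 min = 11 h 9 min

11.15 hours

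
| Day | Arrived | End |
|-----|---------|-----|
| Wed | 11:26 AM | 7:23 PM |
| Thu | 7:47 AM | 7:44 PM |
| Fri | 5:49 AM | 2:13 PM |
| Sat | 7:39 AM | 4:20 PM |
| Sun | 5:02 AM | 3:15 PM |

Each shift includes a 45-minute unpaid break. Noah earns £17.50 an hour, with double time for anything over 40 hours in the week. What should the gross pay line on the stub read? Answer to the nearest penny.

Wed: 11:26 AM–7:23 PM = 7 h 57 min; less 45 min break → 7 h 12 min
Thu: 7:47 AM–7:44 PM = 11 h 57 min; less 45 min break → 11 h 12 min
Fri: 5:49 AM–2:13 PM = 8 h 24 min; less 45 min break → 7 h 39 min
Sat: 7:39 AM–4:20 PM = 8 h 41 min; less 45 min break → 7 h 56 min
Sun: 5:02 AM–3:15 PM = 10 h 13 min; less 45 min break → 9 h 28 min
Total worked: 43 h 27 min = 2607 min.
Regular 40 h 0 min = 2400 min at £17.50/h; overtime 3 h 27 min = 207 min at £35.00/h.
Pay = (2400 × £17.50 + 207 × £35.00) ÷ 60 = £820.75.

£820.75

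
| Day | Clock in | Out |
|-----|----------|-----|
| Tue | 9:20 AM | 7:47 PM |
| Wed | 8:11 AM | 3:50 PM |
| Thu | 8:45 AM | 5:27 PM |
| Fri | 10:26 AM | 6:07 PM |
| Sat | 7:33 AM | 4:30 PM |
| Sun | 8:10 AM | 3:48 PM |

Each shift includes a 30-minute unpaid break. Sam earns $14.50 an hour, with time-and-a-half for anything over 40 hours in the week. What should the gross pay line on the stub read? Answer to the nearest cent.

$755.45

Tue: 9:20 AM–7:47 PM = 10 h 27 min; less 30 min break → 9 h 57 min
Wed: 8:11 AM–3:50 PM = 7 h 39 min; less 30 min break → 7 h 9 min
Thu: 8:45 AM–5:27 PM = 8 h 42 min; less 30 min break → 8 h 12 min
Fri: 10:26 AM–6:07 PM = 7 h 41 min; less 30 min break → 7 h 11 min
Sat: 7:33 AM–4:30 PM = 8 h 57 min; less 30 min break → 8 h 27 min
Sun: 8:10 AM–3:48 PM = 7 h 38 min; less 30 min break → 7 h 8 min
Total worked: 48 h 4 min = 2884 min.
Regular 40 h 0 min = 2400 min at $14.50/h; overtime 8 h 4 min = 484 min at $21.75/h.
Pay = (2400 × $14.50 + 484 × $21.75) ÷ 60 = $755.45.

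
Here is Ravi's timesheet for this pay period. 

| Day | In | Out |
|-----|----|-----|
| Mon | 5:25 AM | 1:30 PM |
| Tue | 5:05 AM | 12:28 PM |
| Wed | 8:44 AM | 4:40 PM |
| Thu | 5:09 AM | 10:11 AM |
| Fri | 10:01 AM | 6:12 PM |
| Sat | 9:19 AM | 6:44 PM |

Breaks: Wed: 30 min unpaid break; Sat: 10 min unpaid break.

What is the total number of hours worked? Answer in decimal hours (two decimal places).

45.37 hours

Mon: 5:25 AM–1:30 PM = 8 h 5 min
Tue: 5:05 AM–12:28 PM = 7 h 23 min
Wed: 8:44 AM–4:40 PM = 7 h 56 min; less 30 min break → 7 h 26 min
Thu: 5:09 AM–10:11 AM = 5 h 2 min
Fri: 10:01 AM–6:12 PM = 8 h 11 min
Sat: 9:19 AM–6:44 PM = 9 h 25 min; less 10 min break → 9 h 15 min
Total: 8 h 5 min + 7 h 23 min + 7 h 26 min + 5 h 2 min + 8 h 11 min + 9 h 15 min = 45 h 22 min.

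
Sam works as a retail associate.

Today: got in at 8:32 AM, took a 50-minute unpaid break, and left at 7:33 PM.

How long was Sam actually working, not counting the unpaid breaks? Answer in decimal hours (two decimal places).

10.18 hours

Today: 8:32 AM–7:33 PM = 11 h 1 min; less 50 min break → 10 h 11 min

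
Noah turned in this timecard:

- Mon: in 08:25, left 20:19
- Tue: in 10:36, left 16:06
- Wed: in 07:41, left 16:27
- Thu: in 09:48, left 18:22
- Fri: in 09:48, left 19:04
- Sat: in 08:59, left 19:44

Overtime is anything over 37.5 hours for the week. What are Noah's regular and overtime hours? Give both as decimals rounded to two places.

Mon: 08:25–20:19 = 11 h 54 min
Tue: 10:36–16:06 = 5 h 30 min
Wed: 07:41–16:27 = 8 h 46 min
Thu: 09:48–18:22 = 8 h 34 min
Fri: 09:48–19:04 = 9 h 16 min
Sat: 08:59–19:44 = 10 h 45 min
Total worked: 54 h 45 min = 54.75 h.
Threshold 37.5 h → overtime 17 h 15 min, regular 37 h 30 min.

Regular 37.50 hours, overtime 17.25 hours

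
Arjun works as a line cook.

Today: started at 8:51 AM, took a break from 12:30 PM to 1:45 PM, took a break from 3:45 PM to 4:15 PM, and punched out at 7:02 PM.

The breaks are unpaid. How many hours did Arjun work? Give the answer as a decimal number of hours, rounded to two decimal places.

Today: 8:51 AM–7:02 PM = 10 h 11 min; less 105 min break → 8 h 26 min

8.43 hours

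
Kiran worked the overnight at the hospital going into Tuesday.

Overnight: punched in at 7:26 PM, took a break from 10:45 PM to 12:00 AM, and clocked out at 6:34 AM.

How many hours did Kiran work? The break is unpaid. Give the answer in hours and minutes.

Overnight: 7:26 PM → midnight = 4 h 34 min; midnight → 6:34 AM = 6 h 34 min; span 11 h 8 min; less 75 min break → 9 h 53 min

9 h 53 min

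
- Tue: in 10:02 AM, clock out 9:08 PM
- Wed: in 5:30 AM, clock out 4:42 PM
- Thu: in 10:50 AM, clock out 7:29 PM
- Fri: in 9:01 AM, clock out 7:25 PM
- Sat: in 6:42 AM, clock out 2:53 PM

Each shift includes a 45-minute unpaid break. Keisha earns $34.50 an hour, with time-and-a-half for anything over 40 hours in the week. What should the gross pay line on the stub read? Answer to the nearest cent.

Tue: 10:02 AM–9:08 PM = 11 h 6 min; less 45 min break → 10 h 21 min
Wed: 5:30 AM–4:42 PM = 11 h 12 min; less 45 min break → 10 h 27 min
Thu: 10:50 AM–7:29 PM = 8 h 39 min; less 45 min break → 7 h 54 min
Fri: 9:01 AM–7:25 PM = 10 h 24 min; less 45 min break → 9 h 39 min
Sat: 6:42 AM–2:53 PM = 8 h 11 min; less 45 min break → 7 h 26 min
Total worked: 45 h 47 min = 2747 min.
Regular 40 h 0 min = 2400 min at $34.50/h; overtime 5 h 47 min = 347 min at $51.75/h.
Pay = (2400 × $34.50 + 347 × $51.75) ÷ 60 = $1679.29.

$1679.29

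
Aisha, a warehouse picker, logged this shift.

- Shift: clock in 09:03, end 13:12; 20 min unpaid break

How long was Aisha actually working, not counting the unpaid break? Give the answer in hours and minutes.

Shift: 09:03–13:12 = 4 h 9 min; less 20 min break → 3 h 49 min

3 h 49 min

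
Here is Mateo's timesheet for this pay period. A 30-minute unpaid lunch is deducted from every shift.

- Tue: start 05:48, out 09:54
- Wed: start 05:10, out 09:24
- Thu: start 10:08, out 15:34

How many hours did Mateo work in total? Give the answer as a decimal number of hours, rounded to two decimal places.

12.27 hours

Tue: 05:48–09:54 = 4 h 6 min; less 30 min break → 3 h 36 min
Wed: 05:10–09:24 = 4 h 14 min; less 30 min break → 3 h 44 min
Thu: 10:08–15:34 = 5 h 26 min; less 30 min break → 4 h 56 min
Total: 3 h 36 min + 3 h 44 min + 4 h 56 min = 12 h 16 min.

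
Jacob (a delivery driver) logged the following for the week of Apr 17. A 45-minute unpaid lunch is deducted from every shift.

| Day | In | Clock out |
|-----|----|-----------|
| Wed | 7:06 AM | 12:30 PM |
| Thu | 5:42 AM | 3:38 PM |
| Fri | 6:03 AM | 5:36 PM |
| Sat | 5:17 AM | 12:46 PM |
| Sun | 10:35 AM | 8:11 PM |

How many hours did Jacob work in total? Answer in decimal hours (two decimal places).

Wed: 7:06 AM–12:30 PM = 5 h 24 min; less 45 min break → 4 h 39 min
Thu: 5:42 AM–3:38 PM = 9 h 56 min; less 45 min break → 9 h 11 min
Fri: 6:03 AM–5:36 PM = 11 h 33 min; less 45 min break → 10 h 48 min
Sat: 5:17 AM–12:46 PM = 7 h 29 min; less 45 min break → 6 h 44 min
Sun: 10:35 AM–8:11 PM = 9 h 36 min; less 45 min break → 8 h 51 min
Total: 4 h 39 min + 9 h 11 min + 10 h 48 min + 6 h 44 min + 8 h 51 min = 40 h 13 min.

40.22 hours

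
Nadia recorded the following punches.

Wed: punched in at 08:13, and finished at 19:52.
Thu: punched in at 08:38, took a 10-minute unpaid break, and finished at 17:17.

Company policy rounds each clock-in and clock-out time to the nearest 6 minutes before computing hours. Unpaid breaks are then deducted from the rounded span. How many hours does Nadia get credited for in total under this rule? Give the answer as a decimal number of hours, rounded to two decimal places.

Wed: in 08:13→08:12, out 19:52→19:54; 11 h 42 min
Thu: in 08:38→08:36, out 17:17→17:18; 8 h 42 min − 10 min = 8 h 32 min
Total credited: 20 h 14 min.

20.23 hours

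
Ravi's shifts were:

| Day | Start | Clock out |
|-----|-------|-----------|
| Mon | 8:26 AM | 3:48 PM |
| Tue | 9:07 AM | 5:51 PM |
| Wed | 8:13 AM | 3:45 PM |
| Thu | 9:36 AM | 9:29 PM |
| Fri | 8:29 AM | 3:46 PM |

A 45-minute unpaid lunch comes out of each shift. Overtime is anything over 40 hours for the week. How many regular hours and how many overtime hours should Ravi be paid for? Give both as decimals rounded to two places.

Regular 39.05 hours, overtime 0.00 hours

Mon: 8:26 AM–3:48 PM = 7 h 22 min; less 45 min break → 6 h 37 min
Tue: 9:07 AM–5:51 PM = 8 h 44 min; less 45 min break → 7 h 59 min
Wed: 8:13 AM–3:45 PM = 7 h 32 min; less 45 min break → 6 h 47 min
Thu: 9:36 AM–9:29 PM = 11 h 53 min; less 45 min break → 11 h 8 min
Fri: 8:29 AM–3:46 PM = 7 h 17 min; less 45 min break → 6 h 32 min
Total worked: 39 h 3 min = 39.05 h.
Threshold 40 h → overtime 0 h 0 min, regular 39 h 3 min.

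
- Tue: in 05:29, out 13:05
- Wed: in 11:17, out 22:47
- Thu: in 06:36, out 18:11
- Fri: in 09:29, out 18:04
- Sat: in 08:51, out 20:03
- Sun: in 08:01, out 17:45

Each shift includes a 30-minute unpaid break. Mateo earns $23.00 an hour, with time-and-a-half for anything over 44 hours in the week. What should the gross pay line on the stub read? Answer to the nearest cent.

Tue: 05:29–13:05 = 7 h 36 min; less 30 min break → 7 h 6 min
Wed: 11:17–22:47 = 11 h 30 min; less 30 min break → 11 h 0 min
Thu: 06:36–18:11 = 11 h 35 min; less 30 min break → 11 h 5 min
Fri: 09:29–18:04 = 8 h 35 min; less 30 min break → 8 h 5 min
Sat: 08:51–20:03 = 11 h 12 min; less 30 min break → 10 h 42 min
Sun: 08:01–17:45 = 9 h 44 min; less 30 min break → 9 h 14 min
Total worked: 57 h 12 min = 3432 min.
Regular 44 h 0 min = 2640 min at $23.00/h; overtime 13 h 12 min = 792 min at $34.50/h.
Pay = (2640 × $23.00 + 792 × $34.50) ÷ 60 = $1467.40.

$1467.40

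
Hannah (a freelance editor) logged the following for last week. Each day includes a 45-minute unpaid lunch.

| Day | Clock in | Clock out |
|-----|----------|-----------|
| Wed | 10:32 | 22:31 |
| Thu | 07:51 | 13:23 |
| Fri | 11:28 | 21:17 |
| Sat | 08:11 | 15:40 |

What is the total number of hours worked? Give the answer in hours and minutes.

31 h 49 min

Wed: 10:32–22:31 = 11 h 59 min; less 45 min break → 11 h 14 min
Thu: 07:51–13:23 = 5 h 32 min; less 45 min break → 4 h 47 min
Fri: 11:28–21:17 = 9 h 49 min; less 45 min break → 9 h 4 min
Sat: 08:11–15:40 = 7 h 29 min; less 45 min break → 6 h 44 min
Total: 11 h 14 min + 4 h 47 min + 9 h 4 min + 6 h 44 min = 31 h 49 min.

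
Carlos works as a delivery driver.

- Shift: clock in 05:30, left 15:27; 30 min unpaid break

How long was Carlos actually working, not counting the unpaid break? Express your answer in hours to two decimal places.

Shift: 05:30–15:27 = 9 h 57 min; less 30 min break → 9 h 27 min

9.45 hours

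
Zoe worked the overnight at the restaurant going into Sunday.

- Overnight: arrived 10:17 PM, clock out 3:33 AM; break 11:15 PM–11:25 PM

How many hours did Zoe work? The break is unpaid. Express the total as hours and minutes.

5 h 6 min

Overnight: 10:17 PM → midnight = 1 h 43 min; midnight → 3:33 AM = 3 h 33 min; span 5 h 16 min; less 10 min break → 5 h 6 min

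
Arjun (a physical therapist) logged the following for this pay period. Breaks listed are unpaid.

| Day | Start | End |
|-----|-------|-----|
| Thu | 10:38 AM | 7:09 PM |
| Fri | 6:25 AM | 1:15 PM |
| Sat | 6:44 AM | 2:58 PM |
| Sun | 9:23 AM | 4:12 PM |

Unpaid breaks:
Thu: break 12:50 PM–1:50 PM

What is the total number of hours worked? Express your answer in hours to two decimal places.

29.40 hours

Thu: 10:38 AM–7:09 PM = 8 h 31 min; less 60 min break → 7 h 31 min
Fri: 6:25 AM–1:15 PM = 6 h 50 min
Sat: 6:44 AM–2:58 PM = 8 h 14 min
Sun: 9:23 AM–4:12 PM = 6 h 49 min
Total: 7 h 31 min + 6 h 50 min + 8 h 14 min + 6 h 49 min = 29 h 24 min.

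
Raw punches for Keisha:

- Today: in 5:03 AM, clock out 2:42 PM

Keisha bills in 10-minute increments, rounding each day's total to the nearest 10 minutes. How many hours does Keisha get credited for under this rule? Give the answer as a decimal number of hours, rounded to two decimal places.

9.67 hours

Today: 5:03 AM–2:42 PM = 9 h 39 min → rounds to 9 h 40 min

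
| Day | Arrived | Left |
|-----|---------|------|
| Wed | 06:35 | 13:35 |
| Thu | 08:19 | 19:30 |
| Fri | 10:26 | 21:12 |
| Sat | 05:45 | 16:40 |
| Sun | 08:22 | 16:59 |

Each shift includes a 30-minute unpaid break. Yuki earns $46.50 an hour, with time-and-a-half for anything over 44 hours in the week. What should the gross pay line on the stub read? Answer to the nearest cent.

Wed: 06:35–13:35 = 7 h 0 min; less 30 min break → 6 h 30 min
Thu: 08:19–19:30 = 11 h 11 min; less 30 min break → 10 h 41 min
Fri: 10:26–21:12 = 10 h 46 min; less 30 min break → 10 h 16 min
Sat: 05:45–16:40 = 10 h 55 min; less 30 min break → 10 h 25 min
Sun: 08:22–16:59 = 8 h 37 min; less 30 min break → 8 h 7 min
Total worked: 45 h 59 min = 2759 min.
Regular 44 h 0 min = 2640 min at $46.50/h; overtime 1 h 59 min = 119 min at $69.75/h.
Pay = (2640 × $46.50 + 119 × $69.75) ÷ 60 = $2184.34.

$2184.34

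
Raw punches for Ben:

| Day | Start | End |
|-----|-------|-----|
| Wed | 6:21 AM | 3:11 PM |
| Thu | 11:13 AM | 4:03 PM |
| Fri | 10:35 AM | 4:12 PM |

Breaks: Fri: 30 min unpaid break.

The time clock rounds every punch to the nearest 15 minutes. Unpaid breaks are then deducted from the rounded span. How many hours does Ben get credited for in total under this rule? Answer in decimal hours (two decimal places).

Wed: in 6:21 AM→6:15 AM, out 3:11 PM→3:15 PM; 9 h 0 min
Thu: in 11:13 AM→11:15 AM, out 4:03 PM→4:00 PM; 4 h 45 min
Fri: in 10:35 AM→10:30 AM, out 4:12 PM→4:15 PM; 5 h 45 min − 30 min = 5 h 15 min
Total credited: 19 h 0 min.

19.00 hours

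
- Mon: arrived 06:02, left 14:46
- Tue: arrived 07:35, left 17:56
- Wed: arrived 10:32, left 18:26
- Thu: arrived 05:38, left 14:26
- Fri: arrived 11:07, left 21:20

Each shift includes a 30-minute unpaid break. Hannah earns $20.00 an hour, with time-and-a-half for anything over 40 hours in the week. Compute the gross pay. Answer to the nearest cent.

Mon: 06:02–14:46 = 8 h 44 min; less 30 min break → 8 h 14 min
Tue: 07:35–17:56 = 10 h 21 min; less 30 min break → 9 h 51 min
Wed: 10:32–18:26 = 7 h 54 min; less 30 min break → 7 h 24 min
Thu: 05:38–14:26 = 8 h 48 min; less 30 min break → 8 h 18 min
Fri: 11:07–21:20 = 10 h 13 min; less 30 min break → 9 h 43 min
Total worked: 43 h 30 min = 2610 min.
Regular 40 h 0 min = 2400 min at $20.00/h; overtime 3 h 30 min = 210 min at $30.00/h.
Pay = (2400 × $20.00 + 210 × $30.00) ÷ 60 = $905.00.

$905.00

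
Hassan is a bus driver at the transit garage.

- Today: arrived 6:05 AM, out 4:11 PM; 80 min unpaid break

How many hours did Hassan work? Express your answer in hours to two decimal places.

8.77 hours

Today: 6:05 AM–4:11 PM = 10 h 6 min; less 80 min break → 8 h 46 min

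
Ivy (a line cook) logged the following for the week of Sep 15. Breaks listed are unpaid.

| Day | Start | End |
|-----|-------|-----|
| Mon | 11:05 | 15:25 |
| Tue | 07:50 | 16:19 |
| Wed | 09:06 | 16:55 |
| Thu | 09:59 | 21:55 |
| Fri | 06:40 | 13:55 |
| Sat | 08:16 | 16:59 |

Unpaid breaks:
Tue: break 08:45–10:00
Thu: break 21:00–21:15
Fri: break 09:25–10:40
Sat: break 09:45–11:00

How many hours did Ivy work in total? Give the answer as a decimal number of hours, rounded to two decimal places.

44.53 hours

Mon: 11:05–15:25 = 4 h 20 min
Tue: 07:50–16:19 = 8 h 29 min; less 75 min break → 7 h 14 min
Wed: 09:06–16:55 = 7 h 49 min
Thu: 09:59–21:55 = 11 h 56 min; less 15 min break → 11 h 41 min
Fri: 06:40–13:55 = 7 h 15 min; less 75 min break → 6 h 0 min
Sat: 08:16–16:59 = 8 h 43 min; less 75 min break → 7 h 28 min
Total: 4 h 20 min + 7 h 14 min + 7 h 49 min + 11 h 41 min + 6 h 0 min + 7 h 28 min = 44 h 32 min.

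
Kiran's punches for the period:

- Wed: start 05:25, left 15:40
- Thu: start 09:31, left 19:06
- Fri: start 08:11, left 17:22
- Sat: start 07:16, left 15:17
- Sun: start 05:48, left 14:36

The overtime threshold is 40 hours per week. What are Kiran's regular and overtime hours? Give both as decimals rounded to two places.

Wed: 05:25–15:40 = 10 h 15 min
Thu: 09:31–19:06 = 9 h 35 min
Fri: 08:11–17:22 = 9 h 11 min
Sat: 07:16–15:17 = 8 h 1 min
Sun: 05:48–14:36 = 8 h 48 min
Total worked: 45 h 50 min = 45.83 h.
Threshold 40 h → overtime 5 h 50 min, regular 40 h 0 min.

Regular 40.00 hours, overtime 5.83 hours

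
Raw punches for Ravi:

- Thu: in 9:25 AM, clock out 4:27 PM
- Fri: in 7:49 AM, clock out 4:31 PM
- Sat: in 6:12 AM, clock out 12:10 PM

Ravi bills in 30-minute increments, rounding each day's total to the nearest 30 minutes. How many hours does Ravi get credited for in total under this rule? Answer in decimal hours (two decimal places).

21.50 hours

Thu: 9:25 AM–4:27 PM = 7 h 2 min → rounds to 7 h 0 min
Fri: 7:49 AM–4:31 PM = 8 h 42 min → rounds to 8 h 30 min
Sat: 6:12 AM–12:10 PM = 5 h 58 min → rounds to 6 h 0 min
Total credited: 21 h 30 min.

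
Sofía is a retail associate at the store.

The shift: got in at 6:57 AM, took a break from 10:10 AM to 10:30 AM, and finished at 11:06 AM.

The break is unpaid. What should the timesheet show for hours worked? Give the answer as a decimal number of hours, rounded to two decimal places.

3.82 hours

The shift: 6:57 AM–11:06 AM = 4 h 9 min; less 20 min break → 3 h 49 min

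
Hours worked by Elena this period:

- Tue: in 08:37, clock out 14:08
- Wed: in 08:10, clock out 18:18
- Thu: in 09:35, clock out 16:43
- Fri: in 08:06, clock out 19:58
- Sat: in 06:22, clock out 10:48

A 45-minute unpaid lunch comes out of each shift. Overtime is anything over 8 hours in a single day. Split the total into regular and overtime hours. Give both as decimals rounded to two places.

Regular 30.83 hours, overtime 4.50 hours

Tue: 08:37–14:08 = 5 h 31 min; less 45 min break → 4 h 46 min
Wed: 08:10–18:18 = 10 h 8 min; less 45 min break → 9 h 23 min
Thu: 09:35–16:43 = 7 h 8 min; less 45 min break → 6 h 23 min
Fri: 08:06–19:58 = 11 h 52 min; less 45 min break → 11 h 7 min
Sat: 06:22–10:48 = 4 h 26 min; less 45 min break → 3 h 41 min
Tue reg 4 h 46 min / OT 0 h 0 min; Wed reg 8 h 0 min / OT 1 h 23 min; Thu reg 6 h 23 min / OT 0 h 0 min; Fri reg 8 h 0 min / OT 3 h 7 min; Sat reg 3 h 41 min / OT 0 h 0 min.
Totals: regular 30 h 50 min, overtime 4 h 30 min.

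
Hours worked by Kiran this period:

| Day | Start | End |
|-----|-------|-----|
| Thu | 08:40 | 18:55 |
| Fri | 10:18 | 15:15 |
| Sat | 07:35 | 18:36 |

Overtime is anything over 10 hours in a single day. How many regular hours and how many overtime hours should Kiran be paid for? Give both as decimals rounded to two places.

Thu: 08:40–18:55 = 10 h 15 min
Fri: 10:18–15:15 = 4 h 57 min
Sat: 07:35–18:36 = 11 h 1 min
Thu reg 10 h 0 min / OT 0 h 15 min; Fri reg 4 h 57 min / OT 0 h 0 min; Sat reg 10 h 0 min / OT 1 h 1 min.
Totals: regular 24 h 57 min, overtime 1 h 16 min.

Regular 24.95 hours, overtime 1.27 hours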